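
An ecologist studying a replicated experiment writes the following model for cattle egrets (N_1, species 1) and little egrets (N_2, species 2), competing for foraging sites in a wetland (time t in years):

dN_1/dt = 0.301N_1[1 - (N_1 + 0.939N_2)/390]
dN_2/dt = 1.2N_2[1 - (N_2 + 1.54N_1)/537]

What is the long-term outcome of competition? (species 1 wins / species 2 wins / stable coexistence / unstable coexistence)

unstable coexistence (outcome depends on initial conditions)

Compare the nullcline intercepts: K1/α12 = 390/0.939 = 415 < K2 = 537; K2/α21 = 537/1.54 = 349 < K1 = 390.
Since both are reversed, neither can invade when rare; the interior point is a saddle.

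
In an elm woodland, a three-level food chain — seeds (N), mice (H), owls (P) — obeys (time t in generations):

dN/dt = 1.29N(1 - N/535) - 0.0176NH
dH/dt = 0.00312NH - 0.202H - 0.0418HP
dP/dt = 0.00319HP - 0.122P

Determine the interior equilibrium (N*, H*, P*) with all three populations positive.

N* ≈ 256, H* ≈ 38.2, P* ≈ 14.3

From dP/dt = 0: 0.00319H* = 0.122, so H* = 38.2.
From dN/dt = 0: 1.29(1 - N*/535) = 0.0176·38.2, giving N* = 535·(1 - 0.522) = 256.
From dH/dt = 0: 0.00312·256 - 0.202 = 0.0418P*, so P* = 0.596/0.0418 = 14.3.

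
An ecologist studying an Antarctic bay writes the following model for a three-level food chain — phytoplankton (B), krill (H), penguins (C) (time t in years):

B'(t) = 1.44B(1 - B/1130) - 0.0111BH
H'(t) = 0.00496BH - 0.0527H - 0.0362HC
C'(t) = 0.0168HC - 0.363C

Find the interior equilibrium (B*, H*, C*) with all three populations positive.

B* ≈ 942, H* ≈ 21.6, C* ≈ 128

From dC/dt = 0: 0.0168H* = 0.363, so H* = 21.6.
From dB/dt = 0: 1.44(1 - B*/1130) = 0.0111·21.6, giving B* = 1130·(1 - 0.167) = 942.
From dH/dt = 0: 0.00496·942 - 0.0527 = 0.0362C*, so C* = 4.62/0.0362 = 128.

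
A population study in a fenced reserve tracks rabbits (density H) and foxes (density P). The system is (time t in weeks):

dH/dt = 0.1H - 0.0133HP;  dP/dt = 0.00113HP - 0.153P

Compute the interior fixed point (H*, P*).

Set dP/dt = 0 with P > 0: 0.00113H - 0.153 = 0, so H* = 0.153/0.00113 = 135.
Set dH/dt = 0 with H > 0: 0.1 - 0.0133P = 0, so P* = 0.1/0.0133 = 7.52.

H* ≈ 135, P* ≈ 7.52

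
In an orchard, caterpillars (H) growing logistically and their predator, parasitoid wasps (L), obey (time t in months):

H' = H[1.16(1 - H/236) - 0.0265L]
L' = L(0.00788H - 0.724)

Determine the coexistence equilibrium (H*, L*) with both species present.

From dL/dt = 0 with L > 0: 0.00788H* = 0.724, so H* = 91.9.
Substitute into dH/dt = 0: 1.16(1 - 91.9/236) = 0.0265L*.
The bracket is 0.611, giving L* = 0.708/0.0265 = 26.7.

H* ≈ 91.9, L* ≈ 26.7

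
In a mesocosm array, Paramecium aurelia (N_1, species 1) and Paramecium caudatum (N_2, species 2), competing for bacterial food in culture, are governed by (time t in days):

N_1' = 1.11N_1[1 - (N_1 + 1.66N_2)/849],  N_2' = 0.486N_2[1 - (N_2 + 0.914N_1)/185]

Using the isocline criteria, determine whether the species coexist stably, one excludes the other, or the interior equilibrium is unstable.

species 1 excludes species 2

Compare the nullcline intercepts: K1/α12 = 849/1.66 = 511 > K2 = 185; K2/α21 = 185/0.914 = 202 < K1 = 849.
Since the inequalities point opposite ways, species 1 can invade but species 2 cannot.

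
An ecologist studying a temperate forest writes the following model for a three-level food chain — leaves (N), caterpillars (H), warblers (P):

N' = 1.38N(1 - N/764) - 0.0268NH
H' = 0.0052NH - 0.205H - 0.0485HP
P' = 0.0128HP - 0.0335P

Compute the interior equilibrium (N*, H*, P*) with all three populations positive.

N* ≈ 725, H* ≈ 2.62, P* ≈ 73.5

From dP/dt = 0: 0.0128H* = 0.0335, so H* = 2.62.
From dN/dt = 0: 1.38(1 - N*/764) = 0.0268·2.62, giving N* = 764·(1 - 0.0508) = 725.
From dH/dt = 0: 0.0052·725 - 0.205 = 0.0485P*, so P* = 3.57/0.0485 = 73.5.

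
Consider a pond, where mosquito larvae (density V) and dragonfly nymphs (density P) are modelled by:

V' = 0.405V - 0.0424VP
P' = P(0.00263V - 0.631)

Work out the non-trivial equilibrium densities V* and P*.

Set dP/dt = 0 with P > 0: 0.00263V - 0.631 = 0, so V* = 0.631/0.00263 = 240.
Set dV/dt = 0 with V > 0: 0.405 - 0.0424P = 0, so P* = 0.405/0.0424 = 9.55.

V* ≈ 240, P* ≈ 9.55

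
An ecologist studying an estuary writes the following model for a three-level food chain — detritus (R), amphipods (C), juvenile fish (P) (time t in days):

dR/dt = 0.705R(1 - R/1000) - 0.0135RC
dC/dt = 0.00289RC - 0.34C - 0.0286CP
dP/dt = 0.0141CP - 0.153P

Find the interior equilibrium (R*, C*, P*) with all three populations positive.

From dP/dt = 0: 0.0141C* = 0.153, so C* = 10.9.
From dR/dt = 0: 0.705(1 - R*/1000) = 0.0135·10.9, giving R* = 1000·(1 - 0.208) = 792.
From dC/dt = 0: 0.00289·792 - 0.34 = 0.0286P*, so P* = 1.95/0.0286 = 68.2.

R* ≈ 792, C* ≈ 10.9, P* ≈ 68.2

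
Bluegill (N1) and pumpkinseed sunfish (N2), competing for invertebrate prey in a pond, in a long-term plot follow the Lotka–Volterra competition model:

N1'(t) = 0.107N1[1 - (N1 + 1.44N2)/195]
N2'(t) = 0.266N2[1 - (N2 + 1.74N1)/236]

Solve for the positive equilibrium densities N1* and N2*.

N1* ≈ 96.2, N2* ≈ 68.6

Setting both brackets to zero gives the nullclines N1 + 1.44N2 = 195 and 1.74N1 + N2 = 236.
Substituting N2 = 236 - 1.74N1 into the first: N1(1 - 1.44·1.74) = 195 - 1.44·236.
So N1* = -145/-1.51 = 96.2, and then N2* = 236 - 1.74·96.2 = 68.6.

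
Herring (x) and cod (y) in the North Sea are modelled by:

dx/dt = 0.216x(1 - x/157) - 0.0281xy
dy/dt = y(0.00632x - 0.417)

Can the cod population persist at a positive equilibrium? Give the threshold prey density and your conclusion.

Threshold x = 66; K > 66, so yes, the predator persists.

The predator equation gives dy/dt > 0 only when x > 0.417/0.00632 = 66.
Without the predator, x → K = 157. Since 157 > 66, the predator can invade and persist.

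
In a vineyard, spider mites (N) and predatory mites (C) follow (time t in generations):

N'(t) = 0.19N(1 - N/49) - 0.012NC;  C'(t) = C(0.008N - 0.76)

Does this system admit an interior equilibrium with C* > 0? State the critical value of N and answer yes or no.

The predator equation gives dC/dt > 0 only when N > 0.76/0.008 = 95.
Without the predator, N → K = 49. Since 49 < 95, the predator cannot invade.

Threshold N = 95; K < 95, so no, the predator goes extinct.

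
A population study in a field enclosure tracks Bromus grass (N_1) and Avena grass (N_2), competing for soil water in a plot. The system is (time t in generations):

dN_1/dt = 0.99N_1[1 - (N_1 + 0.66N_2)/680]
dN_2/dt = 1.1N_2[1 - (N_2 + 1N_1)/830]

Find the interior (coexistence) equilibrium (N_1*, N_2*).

Setting both brackets to zero gives the nullclines N_1 + 0.66N_2 = 680 and 1N_1 + N_2 = 830.
Substituting N_2 = 830 - 1N_1 into the first: N_1(1 - 0.66·1) = 680 - 0.66·830.
So N_1* = 132/0.34 = 389, and then N_2* = 830 - 1·389 = 441.

N_1* ≈ 389, N_2* ≈ 441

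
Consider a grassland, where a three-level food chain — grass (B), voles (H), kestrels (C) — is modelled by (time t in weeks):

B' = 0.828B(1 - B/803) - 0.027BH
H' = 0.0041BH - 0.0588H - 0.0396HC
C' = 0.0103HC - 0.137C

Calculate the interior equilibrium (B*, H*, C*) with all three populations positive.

From dC/dt = 0: 0.0103H* = 0.137, so H* = 13.3.
From dB/dt = 0: 0.828(1 - B*/803) = 0.027·13.3, giving B* = 803·(1 - 0.434) = 455.
From dH/dt = 0: 0.0041·455 - 0.0588 = 0.0396C*, so C* = 1.81/0.0396 = 45.6.

B* ≈ 455, H* ≈ 13.3, C* ≈ 45.6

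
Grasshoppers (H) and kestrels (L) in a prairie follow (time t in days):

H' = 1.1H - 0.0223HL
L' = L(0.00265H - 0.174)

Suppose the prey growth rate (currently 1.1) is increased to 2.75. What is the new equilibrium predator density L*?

L* ≈ 123

At the interior fixed point, setting dH/dt = 0 with H > 0 fixes L* = (prey growth rate)/(HL coefficient) — independent of the other coefficients.
With the change, L* = 2.75/0.0223 = 123; it rises from 49.3.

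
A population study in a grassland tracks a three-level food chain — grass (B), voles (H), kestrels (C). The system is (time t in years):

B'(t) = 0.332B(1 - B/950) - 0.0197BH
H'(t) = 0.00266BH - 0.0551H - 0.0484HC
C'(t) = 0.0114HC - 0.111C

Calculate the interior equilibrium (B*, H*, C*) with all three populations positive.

B* ≈ 401, H* ≈ 9.74, C* ≈ 20.9

From dC/dt = 0: 0.0114H* = 0.111, so H* = 9.74.
From dB/dt = 0: 0.332(1 - B*/950) = 0.0197·9.74, giving B* = 950·(1 - 0.578) = 401.
From dH/dt = 0: 0.00266·401 - 0.0551 = 0.0484C*, so C* = 1.01/0.0484 = 20.9.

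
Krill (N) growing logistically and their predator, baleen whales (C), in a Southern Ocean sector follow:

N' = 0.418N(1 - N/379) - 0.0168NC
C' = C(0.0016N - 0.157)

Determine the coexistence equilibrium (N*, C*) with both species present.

From dC/dt = 0 with C > 0: 0.0016N* = 0.157, so N* = 98.1.
Substitute into dN/dt = 0: 0.418(1 - 98.1/379) = 0.0168C*.
The bracket is 0.741, giving C* = 0.31/0.0168 = 18.4.

N* ≈ 98.1, C* ≈ 18.4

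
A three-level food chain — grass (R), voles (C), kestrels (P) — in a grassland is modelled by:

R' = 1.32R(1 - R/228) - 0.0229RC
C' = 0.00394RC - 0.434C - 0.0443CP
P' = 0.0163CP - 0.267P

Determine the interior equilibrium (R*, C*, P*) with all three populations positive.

From dP/dt = 0: 0.0163C* = 0.267, so C* = 16.4.
From dR/dt = 0: 1.32(1 - R*/228) = 0.0229·16.4, giving R* = 228·(1 - 0.284) = 163.
From dC/dt = 0: 0.00394·163 - 0.434 = 0.0443P*, so P* = 0.209/0.0443 = 4.72.

R* ≈ 163, C* ≈ 16.4, P* ≈ 4.72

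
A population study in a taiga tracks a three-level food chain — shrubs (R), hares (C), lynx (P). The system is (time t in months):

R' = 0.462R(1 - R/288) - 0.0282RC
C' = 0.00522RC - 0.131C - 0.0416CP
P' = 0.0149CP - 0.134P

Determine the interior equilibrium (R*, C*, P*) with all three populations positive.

From dP/dt = 0: 0.0149C* = 0.134, so C* = 8.99.
From dR/dt = 0: 0.462(1 - R*/288) = 0.0282·8.99, giving R* = 288·(1 - 0.549) = 130.
From dC/dt = 0: 0.00522·130 - 0.131 = 0.0416P*, so P* = 0.547/0.0416 = 13.2.

R* ≈ 130, C* ≈ 8.99, P* ≈ 13.2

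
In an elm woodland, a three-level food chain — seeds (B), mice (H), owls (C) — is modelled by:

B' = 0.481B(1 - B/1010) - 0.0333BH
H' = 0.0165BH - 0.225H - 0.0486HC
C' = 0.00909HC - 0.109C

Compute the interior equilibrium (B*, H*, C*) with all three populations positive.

From dC/dt = 0: 0.00909H* = 0.109, so H* = 12.
From dB/dt = 0: 0.481(1 - B*/1010) = 0.0333·12, giving B* = 1010·(1 - 0.83) = 172.
From dH/dt = 0: 0.0165·172 - 0.225 = 0.0486C*, so C* = 2.61/0.0486 = 53.6.

B* ≈ 172, H* ≈ 12, C* ≈ 53.6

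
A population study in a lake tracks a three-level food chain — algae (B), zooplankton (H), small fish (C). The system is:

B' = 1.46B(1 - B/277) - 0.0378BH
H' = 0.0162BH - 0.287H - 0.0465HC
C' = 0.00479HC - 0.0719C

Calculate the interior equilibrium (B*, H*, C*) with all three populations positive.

B* ≈ 169, H* ≈ 15, C* ≈ 52.8

From dC/dt = 0: 0.00479H* = 0.0719, so H* = 15.
From dB/dt = 0: 1.46(1 - B*/277) = 0.0378·15, giving B* = 277·(1 - 0.389) = 169.
From dH/dt = 0: 0.0162·169 - 0.287 = 0.0465C*, so C* = 2.46/0.0465 = 52.8.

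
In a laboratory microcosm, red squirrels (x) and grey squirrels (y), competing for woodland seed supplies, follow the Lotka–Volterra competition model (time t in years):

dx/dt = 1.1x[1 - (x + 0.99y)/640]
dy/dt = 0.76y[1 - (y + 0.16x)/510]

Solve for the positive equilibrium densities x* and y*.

Setting both brackets to zero gives the nullclines x + 0.99y = 640 and 0.16x + y = 510.
Substituting y = 510 - 0.16x into the first: x(1 - 0.99·0.16) = 640 - 0.99·510.
So x* = 135/0.842 = 161, and then y* = 510 - 0.16·161 = 484.

x* ≈ 161, y* ≈ 484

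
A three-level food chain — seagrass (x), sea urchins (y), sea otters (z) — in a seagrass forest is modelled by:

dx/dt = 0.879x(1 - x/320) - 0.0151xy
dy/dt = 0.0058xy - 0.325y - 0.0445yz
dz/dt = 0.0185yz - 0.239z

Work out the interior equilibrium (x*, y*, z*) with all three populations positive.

x* ≈ 249, y* ≈ 12.9, z* ≈ 25.1

From dz/dt = 0: 0.0185y* = 0.239, so y* = 12.9.
From dx/dt = 0: 0.879(1 - x*/320) = 0.0151·12.9, giving x* = 320·(1 - 0.222) = 249.
From dy/dt = 0: 0.0058·249 - 0.325 = 0.0445z*, so z* = 1.12/0.0445 = 25.1.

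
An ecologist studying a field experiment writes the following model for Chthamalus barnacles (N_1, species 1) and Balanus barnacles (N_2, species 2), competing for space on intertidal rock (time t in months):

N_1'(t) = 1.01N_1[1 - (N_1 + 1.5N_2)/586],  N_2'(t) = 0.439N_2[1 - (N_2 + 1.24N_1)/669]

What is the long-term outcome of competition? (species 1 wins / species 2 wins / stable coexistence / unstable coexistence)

unstable coexistence (outcome depends on initial conditions)

Compare the nullcline intercepts: K1/α12 = 586/1.5 = 391 < K2 = 669; K2/α21 = 669/1.24 = 540 < K1 = 586.
Since both are reversed, neither can invade when rare; the interior point is a saddle.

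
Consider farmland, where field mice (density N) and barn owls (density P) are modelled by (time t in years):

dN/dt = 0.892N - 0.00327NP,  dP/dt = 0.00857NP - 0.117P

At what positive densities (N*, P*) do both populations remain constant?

Set dP/dt = 0 with P > 0: 0.00857N - 0.117 = 0, so N* = 0.117/0.00857 = 13.7.
Set dN/dt = 0 with N > 0: 0.892 - 0.00327P = 0, so P* = 0.892/0.00327 = 273.

N* ≈ 13.7, P* ≈ 273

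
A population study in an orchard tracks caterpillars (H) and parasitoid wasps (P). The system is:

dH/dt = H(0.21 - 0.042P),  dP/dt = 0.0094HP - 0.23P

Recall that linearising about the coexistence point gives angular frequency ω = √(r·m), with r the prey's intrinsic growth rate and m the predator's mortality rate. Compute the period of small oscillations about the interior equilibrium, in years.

Here r = 0.21 and m = 0.23, so r·m = 0.0483.
ω = √0.0483 = 0.22 per year, hence T = 2π/ω ≈ 28.6 years.

T ≈ 28.6 years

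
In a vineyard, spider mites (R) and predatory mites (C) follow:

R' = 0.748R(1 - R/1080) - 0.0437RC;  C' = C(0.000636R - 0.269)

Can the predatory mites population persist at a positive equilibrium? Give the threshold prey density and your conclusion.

Threshold R = 423; K > 423, so yes, the predator persists.

The predator equation gives dC/dt > 0 only when R > 0.269/0.000636 = 423.
Without the predator, R → K = 1080. Since 1080 > 423, the predator can invade and persist.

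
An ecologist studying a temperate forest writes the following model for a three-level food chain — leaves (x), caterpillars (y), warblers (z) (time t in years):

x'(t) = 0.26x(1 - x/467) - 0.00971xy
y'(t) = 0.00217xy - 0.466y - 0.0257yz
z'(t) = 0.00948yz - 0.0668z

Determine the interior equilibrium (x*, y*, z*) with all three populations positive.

From dz/dt = 0: 0.00948y* = 0.0668, so y* = 7.05.
From dx/dt = 0: 0.26(1 - x*/467) = 0.00971·7.05, giving x* = 467·(1 - 0.263) = 344.
From dy/dt = 0: 0.00217·344 - 0.466 = 0.0257z*, so z* = 0.281/0.0257 = 10.9.

x* ≈ 344, y* ≈ 7.05, z* ≈ 10.9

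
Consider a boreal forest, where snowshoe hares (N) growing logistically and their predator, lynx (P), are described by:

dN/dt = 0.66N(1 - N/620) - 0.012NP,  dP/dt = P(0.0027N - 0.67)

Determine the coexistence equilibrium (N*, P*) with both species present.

N* ≈ 248, P* ≈ 33

From dP/dt = 0 with P > 0: 0.0027N* = 0.67, so N* = 248.
Substitute into dN/dt = 0: 0.66(1 - 248/620) = 0.012P*.
The bracket is 0.6, giving P* = 0.396/0.012 = 33.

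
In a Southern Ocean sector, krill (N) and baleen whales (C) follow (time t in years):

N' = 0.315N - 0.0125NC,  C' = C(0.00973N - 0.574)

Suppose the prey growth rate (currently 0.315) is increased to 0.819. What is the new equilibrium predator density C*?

At the interior fixed point, setting dN/dt = 0 with N > 0 fixes C* = (prey growth rate)/(NC coefficient) — independent of the other coefficients.
With the change, C* = 0.819/0.0125 = 65.5; it rises from 25.2.

C* ≈ 65.5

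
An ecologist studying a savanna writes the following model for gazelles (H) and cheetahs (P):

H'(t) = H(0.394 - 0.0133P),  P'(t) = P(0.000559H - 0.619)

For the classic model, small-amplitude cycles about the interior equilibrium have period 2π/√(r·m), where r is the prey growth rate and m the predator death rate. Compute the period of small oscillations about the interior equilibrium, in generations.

Here r = 0.394 and m = 0.619, so r·m = 0.244.
ω = √0.244 = 0.494 per generation, hence T = 2π/ω ≈ 12.7 generations.

T ≈ 12.7 generations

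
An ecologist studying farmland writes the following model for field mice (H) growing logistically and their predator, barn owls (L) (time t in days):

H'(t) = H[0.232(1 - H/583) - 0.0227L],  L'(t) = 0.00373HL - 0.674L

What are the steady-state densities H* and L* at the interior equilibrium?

H* ≈ 181, L* ≈ 7.05

From dL/dt = 0 with L > 0: 0.00373H* = 0.674, so H* = 181.
Substitute into dH/dt = 0: 0.232(1 - 181/583) = 0.0227L*.
The bracket is 0.69, giving L* = 0.16/0.0227 = 7.05.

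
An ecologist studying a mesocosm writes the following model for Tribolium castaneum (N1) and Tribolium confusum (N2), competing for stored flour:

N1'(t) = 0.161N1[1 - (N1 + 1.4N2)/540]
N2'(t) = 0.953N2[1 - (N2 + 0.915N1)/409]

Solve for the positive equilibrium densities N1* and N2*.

N1* ≈ 116, N2* ≈ 303

Setting both brackets to zero gives the nullclines N1 + 1.4N2 = 540 and 0.915N1 + N2 = 409.
Substituting N2 = 409 - 0.915N1 into the first: N1(1 - 1.4·0.915) = 540 - 1.4·409.
So N1* = -32.6/-0.281 = 116, and then N2* = 409 - 0.915·116 = 303.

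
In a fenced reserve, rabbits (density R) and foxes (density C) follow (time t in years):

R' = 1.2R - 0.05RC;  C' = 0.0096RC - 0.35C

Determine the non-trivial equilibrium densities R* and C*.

R* ≈ 36.5, C* ≈ 24

Set dC/dt = 0 with C > 0: 0.0096R - 0.35 = 0, so R* = 0.35/0.0096 = 36.5.
Set dR/dt = 0 with R > 0: 1.2 - 0.05C = 0, so C* = 1.2/0.05 = 24.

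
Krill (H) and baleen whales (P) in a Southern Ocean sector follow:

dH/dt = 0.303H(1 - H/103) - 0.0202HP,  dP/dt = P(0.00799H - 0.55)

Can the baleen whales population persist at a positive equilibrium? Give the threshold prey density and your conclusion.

Threshold H = 68.8; K > 68.8, so yes, the predator persists.

The predator equation gives dP/dt > 0 only when H > 0.55/0.00799 = 68.8.
Without the predator, H → K = 103. Since 103 > 68.8, the predator can invade and persist.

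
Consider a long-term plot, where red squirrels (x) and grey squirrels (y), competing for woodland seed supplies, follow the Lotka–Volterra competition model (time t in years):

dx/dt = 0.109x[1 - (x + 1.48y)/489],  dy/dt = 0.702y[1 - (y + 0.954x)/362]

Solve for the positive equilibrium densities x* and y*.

x* ≈ 114, y* ≈ 254

Setting both brackets to zero gives the nullclines x + 1.48y = 489 and 0.954x + y = 362.
Substituting y = 362 - 0.954x into the first: x(1 - 1.48·0.954) = 489 - 1.48·362.
So x* = -46.8/-0.412 = 114, and then y* = 362 - 0.954·114 = 254.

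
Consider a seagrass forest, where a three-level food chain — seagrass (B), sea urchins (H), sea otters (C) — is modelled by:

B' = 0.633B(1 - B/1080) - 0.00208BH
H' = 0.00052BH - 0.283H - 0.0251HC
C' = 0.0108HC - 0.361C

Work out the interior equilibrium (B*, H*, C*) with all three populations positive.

From dC/dt = 0: 0.0108H* = 0.361, so H* = 33.4.
From dB/dt = 0: 0.633(1 - B*/1080) = 0.00208·33.4, giving B* = 1080·(1 - 0.11) = 961.
From dH/dt = 0: 0.00052·961 - 0.283 = 0.0251C*, so C* = 0.217/0.0251 = 8.64.

B* ≈ 961, H* ≈ 33.4, C* ≈ 8.64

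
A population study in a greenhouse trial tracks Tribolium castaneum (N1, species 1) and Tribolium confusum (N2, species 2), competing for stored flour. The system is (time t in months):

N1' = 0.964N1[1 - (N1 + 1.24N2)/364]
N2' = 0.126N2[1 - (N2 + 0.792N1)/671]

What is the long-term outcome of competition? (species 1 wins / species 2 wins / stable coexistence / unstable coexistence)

species 2 excludes species 1

Compare the nullcline intercepts: K1/α12 = 364/1.24 = 294 < K2 = 671; K2/α21 = 671/0.792 = 847 > K1 = 364.
Since the inequalities point opposite ways, species 2 can invade but species 1 cannot.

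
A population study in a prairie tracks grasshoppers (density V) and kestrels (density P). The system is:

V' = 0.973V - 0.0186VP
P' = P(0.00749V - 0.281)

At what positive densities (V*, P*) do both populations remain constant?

V* ≈ 37.5, P* ≈ 52.3

Set dP/dt = 0 with P > 0: 0.00749V - 0.281 = 0, so V* = 0.281/0.00749 = 37.5.
Set dV/dt = 0 with V > 0: 0.973 - 0.0186P = 0, so P* = 0.973/0.0186 = 52.3.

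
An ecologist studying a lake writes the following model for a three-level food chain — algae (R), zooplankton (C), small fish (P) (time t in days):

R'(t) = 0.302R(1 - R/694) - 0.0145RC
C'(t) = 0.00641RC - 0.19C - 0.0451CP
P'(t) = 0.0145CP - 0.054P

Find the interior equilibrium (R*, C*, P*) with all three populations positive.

From dP/dt = 0: 0.0145C* = 0.054, so C* = 3.72.
From dR/dt = 0: 0.302(1 - R*/694) = 0.0145·3.72, giving R* = 694·(1 - 0.179) = 570.
From dC/dt = 0: 0.00641·570 - 0.19 = 0.0451P*, so P* = 3.46/0.0451 = 76.8.

R* ≈ 570, C* ≈ 3.72, P* ≈ 76.8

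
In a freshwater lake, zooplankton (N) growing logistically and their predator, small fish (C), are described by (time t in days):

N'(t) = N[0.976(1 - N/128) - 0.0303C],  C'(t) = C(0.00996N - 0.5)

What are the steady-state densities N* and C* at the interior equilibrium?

N* ≈ 50.2, C* ≈ 19.6

From dC/dt = 0 with C > 0: 0.00996N* = 0.5, so N* = 50.2.
Substitute into dN/dt = 0: 0.976(1 - 50.2/128) = 0.0303C*.
The bracket is 0.608, giving C* = 0.593/0.0303 = 19.6.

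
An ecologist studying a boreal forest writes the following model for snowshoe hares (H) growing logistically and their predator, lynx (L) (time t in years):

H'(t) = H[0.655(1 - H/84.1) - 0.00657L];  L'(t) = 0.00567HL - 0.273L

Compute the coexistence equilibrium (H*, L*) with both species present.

From dL/dt = 0 with L > 0: 0.00567H* = 0.273, so H* = 48.1.
Substitute into dH/dt = 0: 0.655(1 - 48.1/84.1) = 0.00657L*.
The bracket is 0.427, giving L* = 0.28/0.00657 = 42.6.

H* ≈ 48.1, L* ≈ 42.6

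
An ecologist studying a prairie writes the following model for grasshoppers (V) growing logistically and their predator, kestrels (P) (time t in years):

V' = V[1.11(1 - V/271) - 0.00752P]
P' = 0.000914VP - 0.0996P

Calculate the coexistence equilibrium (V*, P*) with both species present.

V* ≈ 109, P* ≈ 88.3

From dP/dt = 0 with P > 0: 0.000914V* = 0.0996, so V* = 109.
Substitute into dV/dt = 0: 1.11(1 - 109/271) = 0.00752P*.
The bracket is 0.598, giving P* = 0.664/0.00752 = 88.3.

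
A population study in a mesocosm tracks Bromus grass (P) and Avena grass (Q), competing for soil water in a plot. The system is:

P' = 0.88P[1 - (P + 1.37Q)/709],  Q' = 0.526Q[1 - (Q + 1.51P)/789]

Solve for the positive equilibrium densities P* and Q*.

Setting both brackets to zero gives the nullclines P + 1.37Q = 709 and 1.51P + Q = 789.
Substituting Q = 789 - 1.51P into the first: P(1 - 1.37·1.51) = 709 - 1.37·789.
So P* = -372/-1.07 = 348, and then Q* = 789 - 1.51·348 = 263.

P* ≈ 348, Q* ≈ 263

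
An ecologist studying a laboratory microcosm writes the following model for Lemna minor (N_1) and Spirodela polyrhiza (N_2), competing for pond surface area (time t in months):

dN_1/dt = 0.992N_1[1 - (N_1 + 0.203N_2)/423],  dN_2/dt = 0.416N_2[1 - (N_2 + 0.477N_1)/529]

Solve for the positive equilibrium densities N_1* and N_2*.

Setting both brackets to zero gives the nullclines N_1 + 0.203N_2 = 423 and 0.477N_1 + N_2 = 529.
Substituting N_2 = 529 - 0.477N_1 into the first: N_1(1 - 0.203·0.477) = 423 - 0.203·529.
So N_1* = 316/0.903 = 349, and then N_2* = 529 - 0.477·349 = 362.

N_1* ≈ 349, N_2* ≈ 362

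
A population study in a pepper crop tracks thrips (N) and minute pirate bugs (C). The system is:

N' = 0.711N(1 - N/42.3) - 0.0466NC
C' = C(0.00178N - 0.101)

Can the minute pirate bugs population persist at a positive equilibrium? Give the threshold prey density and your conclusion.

Threshold N = 56.7; K < 56.7, so no, the predator goes extinct.

The predator equation gives dC/dt > 0 only when N > 0.101/0.00178 = 56.7.
Without the predator, N → K = 42.3. Since 42.3 < 56.7, the predator cannot invade.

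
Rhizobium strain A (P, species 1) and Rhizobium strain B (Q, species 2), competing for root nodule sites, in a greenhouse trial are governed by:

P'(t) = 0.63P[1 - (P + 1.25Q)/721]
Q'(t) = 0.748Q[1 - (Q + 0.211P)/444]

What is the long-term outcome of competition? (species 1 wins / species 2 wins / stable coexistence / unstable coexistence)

stable coexistence

Compare the nullcline intercepts: K1/α12 = 721/1.25 = 577 > K2 = 444; K2/α21 = 444/0.211 = 2100 > K1 = 721.
Since both inequalities hold, each species can invade when rare, so the interior equilibrium is stable.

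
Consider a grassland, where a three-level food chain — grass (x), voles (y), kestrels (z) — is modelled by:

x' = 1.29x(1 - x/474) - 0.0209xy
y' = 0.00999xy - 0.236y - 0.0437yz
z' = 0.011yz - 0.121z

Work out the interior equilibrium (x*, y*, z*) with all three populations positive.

From dz/dt = 0: 0.011y* = 0.121, so y* = 11.
From dx/dt = 0: 1.29(1 - x*/474) = 0.0209·11, giving x* = 474·(1 - 0.178) = 390.
From dy/dt = 0: 0.00999·390 - 0.236 = 0.0437z*, so z* = 3.66/0.0437 = 83.6.

x* ≈ 390, y* ≈ 11, z* ≈ 83.6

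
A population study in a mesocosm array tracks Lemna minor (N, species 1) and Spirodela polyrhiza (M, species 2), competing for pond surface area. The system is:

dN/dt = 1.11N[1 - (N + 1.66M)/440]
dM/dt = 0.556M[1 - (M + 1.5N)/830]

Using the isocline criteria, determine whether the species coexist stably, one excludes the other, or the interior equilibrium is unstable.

Compare the nullcline intercepts: K1/α12 = 440/1.66 = 265 < K2 = 830; K2/α21 = 830/1.5 = 553 > K1 = 440.
Since the inequalities point opposite ways, species 2 can invade but species 1 cannot.

species 2 excludes species 1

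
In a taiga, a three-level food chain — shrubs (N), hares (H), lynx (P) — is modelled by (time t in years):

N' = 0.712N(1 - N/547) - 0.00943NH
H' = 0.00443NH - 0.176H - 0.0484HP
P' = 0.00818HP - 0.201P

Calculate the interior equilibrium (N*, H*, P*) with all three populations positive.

N* ≈ 369, H* ≈ 24.6, P* ≈ 30.1

From dP/dt = 0: 0.00818H* = 0.201, so H* = 24.6.
From dN/dt = 0: 0.712(1 - N*/547) = 0.00943·24.6, giving N* = 547·(1 - 0.325) = 369.
From dH/dt = 0: 0.00443·369 - 0.176 = 0.0484P*, so P* = 1.46/0.0484 = 30.1.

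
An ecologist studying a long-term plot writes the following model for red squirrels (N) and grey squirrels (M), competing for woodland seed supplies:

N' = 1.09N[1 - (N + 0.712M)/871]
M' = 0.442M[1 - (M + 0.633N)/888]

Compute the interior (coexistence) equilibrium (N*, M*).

N* ≈ 435, M* ≈ 613

Setting both brackets to zero gives the nullclines N + 0.712M = 871 and 0.633N + M = 888.
Substituting M = 888 - 0.633N into the first: N(1 - 0.712·0.633) = 871 - 0.712·888.
So N* = 239/0.549 = 435, and then M* = 888 - 0.633·435 = 613.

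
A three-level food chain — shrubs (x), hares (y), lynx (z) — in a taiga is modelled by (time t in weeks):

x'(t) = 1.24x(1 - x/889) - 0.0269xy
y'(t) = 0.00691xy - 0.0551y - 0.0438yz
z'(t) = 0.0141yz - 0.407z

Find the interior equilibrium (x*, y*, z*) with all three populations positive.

From dz/dt = 0: 0.0141y* = 0.407, so y* = 28.9.
From dx/dt = 0: 1.24(1 - x*/889) = 0.0269·28.9, giving x* = 889·(1 - 0.626) = 332.
From dy/dt = 0: 0.00691·332 - 0.0551 = 0.0438z*, so z* = 2.24/0.0438 = 51.2.

x* ≈ 332, y* ≈ 28.9, z* ≈ 51.2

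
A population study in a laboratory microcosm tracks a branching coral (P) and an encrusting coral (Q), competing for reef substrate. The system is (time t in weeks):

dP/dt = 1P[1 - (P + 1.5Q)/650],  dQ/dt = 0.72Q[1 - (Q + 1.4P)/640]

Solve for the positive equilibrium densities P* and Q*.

Setting both brackets to zero gives the nullclines P + 1.5Q = 650 and 1.4P + Q = 640.
Substituting Q = 640 - 1.4P into the first: P(1 - 1.5·1.4) = 650 - 1.5·640.
So P* = -310/-1.1 = 282, and then Q* = 640 - 1.4·282 = 245.

P* ≈ 282, Q* ≈ 245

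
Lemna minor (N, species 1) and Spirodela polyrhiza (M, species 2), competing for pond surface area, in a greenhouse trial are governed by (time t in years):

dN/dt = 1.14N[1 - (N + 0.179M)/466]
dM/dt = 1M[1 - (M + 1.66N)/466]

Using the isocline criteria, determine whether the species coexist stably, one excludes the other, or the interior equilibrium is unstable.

species 1 excludes species 2

Compare the nullcline intercepts: K1/α12 = 466/0.179 = 2600 > K2 = 466; K2/α21 = 466/1.66 = 281 < K1 = 466.
Since the inequalities point opposite ways, species 1 can invade but species 2 cannot.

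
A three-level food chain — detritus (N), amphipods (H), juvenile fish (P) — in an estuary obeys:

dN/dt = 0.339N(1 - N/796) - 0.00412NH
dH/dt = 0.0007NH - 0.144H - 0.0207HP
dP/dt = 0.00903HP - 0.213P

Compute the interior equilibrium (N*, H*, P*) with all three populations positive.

N* ≈ 568, H* ≈ 23.6, P* ≈ 12.2

From dP/dt = 0: 0.00903H* = 0.213, so H* = 23.6.
From dN/dt = 0: 0.339(1 - N*/796) = 0.00412·23.6, giving N* = 796·(1 - 0.287) = 568.
From dH/dt = 0: 0.0007·568 - 0.144 = 0.0207P*, so P* = 0.253/0.0207 = 12.2.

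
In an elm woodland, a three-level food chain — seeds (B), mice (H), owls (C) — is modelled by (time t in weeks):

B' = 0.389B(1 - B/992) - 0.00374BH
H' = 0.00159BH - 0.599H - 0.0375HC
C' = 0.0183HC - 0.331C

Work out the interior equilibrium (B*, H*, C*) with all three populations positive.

B* ≈ 819, H* ≈ 18.1, C* ≈ 18.8

From dC/dt = 0: 0.0183H* = 0.331, so H* = 18.1.
From dB/dt = 0: 0.389(1 - B*/992) = 0.00374·18.1, giving B* = 992·(1 - 0.174) = 819.
From dH/dt = 0: 0.00159·819 - 0.599 = 0.0375C*, so C* = 0.704/0.0375 = 18.8.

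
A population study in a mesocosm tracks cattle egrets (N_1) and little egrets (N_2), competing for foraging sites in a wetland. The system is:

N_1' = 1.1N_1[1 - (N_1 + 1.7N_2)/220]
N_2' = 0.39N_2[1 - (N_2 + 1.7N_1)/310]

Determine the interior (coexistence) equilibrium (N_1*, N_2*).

Setting both brackets to zero gives the nullclines N_1 + 1.7N_2 = 220 and 1.7N_1 + N_2 = 310.
Substituting N_2 = 310 - 1.7N_1 into the first: N_1(1 - 1.7·1.7) = 220 - 1.7·310.
So N_1* = -307/-1.89 = 162, and then N_2* = 310 - 1.7·162 = 33.9.

N_1* ≈ 162, N_2* ≈ 33.9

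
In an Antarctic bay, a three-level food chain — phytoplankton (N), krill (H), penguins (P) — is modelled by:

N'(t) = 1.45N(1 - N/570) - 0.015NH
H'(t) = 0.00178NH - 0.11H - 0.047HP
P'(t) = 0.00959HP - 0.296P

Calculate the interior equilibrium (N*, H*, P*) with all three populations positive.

N* ≈ 388, H* ≈ 30.9, P* ≈ 12.4

From dP/dt = 0: 0.00959H* = 0.296, so H* = 30.9.
From dN/dt = 0: 1.45(1 - N*/570) = 0.015·30.9, giving N* = 570·(1 - 0.319) = 388.
From dH/dt = 0: 0.00178·388 - 0.11 = 0.047P*, so P* = 0.581/0.047 = 12.4.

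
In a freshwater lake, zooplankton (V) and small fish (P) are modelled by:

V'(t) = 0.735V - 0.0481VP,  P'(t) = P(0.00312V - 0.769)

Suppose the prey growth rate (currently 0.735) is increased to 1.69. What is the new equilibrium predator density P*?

P* ≈ 35.1

At the interior fixed point, setting dV/dt = 0 with V > 0 fixes P* = (prey growth rate)/(VP coefficient) — independent of the other coefficients.
With the change, P* = 1.69/0.0481 = 35.1; it rises from 15.3.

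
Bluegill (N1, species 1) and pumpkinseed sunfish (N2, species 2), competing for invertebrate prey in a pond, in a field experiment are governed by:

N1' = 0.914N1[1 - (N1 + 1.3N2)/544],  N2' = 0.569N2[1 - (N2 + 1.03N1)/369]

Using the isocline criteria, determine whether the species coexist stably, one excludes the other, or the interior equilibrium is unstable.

Compare the nullcline intercepts: K1/α12 = 544/1.3 = 418 > K2 = 369; K2/α21 = 369/1.03 = 358 < K1 = 544.
Since the inequalities point opposite ways, species 1 can invade but species 2 cannot.

species 1 excludes species 2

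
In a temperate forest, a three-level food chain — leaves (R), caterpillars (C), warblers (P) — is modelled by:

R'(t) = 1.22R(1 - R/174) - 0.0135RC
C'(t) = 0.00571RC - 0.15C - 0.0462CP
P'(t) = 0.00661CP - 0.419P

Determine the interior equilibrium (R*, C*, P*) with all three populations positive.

From dP/dt = 0: 0.00661C* = 0.419, so C* = 63.4.
From dR/dt = 0: 1.22(1 - R*/174) = 0.0135·63.4, giving R* = 174·(1 - 0.701) = 52.
From dC/dt = 0: 0.00571·52 - 0.15 = 0.0462P*, so P* = 0.147/0.0462 = 3.17.

R* ≈ 52, C* ≈ 63.4, P* ≈ 3.17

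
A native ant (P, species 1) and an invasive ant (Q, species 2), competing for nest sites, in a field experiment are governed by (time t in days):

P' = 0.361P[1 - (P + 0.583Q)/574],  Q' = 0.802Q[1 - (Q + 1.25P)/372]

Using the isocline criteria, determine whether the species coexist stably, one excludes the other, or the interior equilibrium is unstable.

species 1 excludes species 2

Compare the nullcline intercepts: K1/α12 = 574/0.583 = 985 > K2 = 372; K2/α21 = 372/1.25 = 298 < K1 = 574.
Since the inequalities point opposite ways, species 1 can invade but species 2 cannot.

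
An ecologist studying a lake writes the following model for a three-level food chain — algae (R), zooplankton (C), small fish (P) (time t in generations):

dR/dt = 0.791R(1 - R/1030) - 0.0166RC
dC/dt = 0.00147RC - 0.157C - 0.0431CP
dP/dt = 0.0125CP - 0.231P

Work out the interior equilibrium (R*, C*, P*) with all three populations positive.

R* ≈ 631, C* ≈ 18.5, P* ≈ 17.9

From dP/dt = 0: 0.0125C* = 0.231, so C* = 18.5.
From dR/dt = 0: 0.791(1 - R*/1030) = 0.0166·18.5, giving R* = 1030·(1 - 0.388) = 631.
From dC/dt = 0: 0.00147·631 - 0.157 = 0.0431P*, so P* = 0.77/0.0431 = 17.9.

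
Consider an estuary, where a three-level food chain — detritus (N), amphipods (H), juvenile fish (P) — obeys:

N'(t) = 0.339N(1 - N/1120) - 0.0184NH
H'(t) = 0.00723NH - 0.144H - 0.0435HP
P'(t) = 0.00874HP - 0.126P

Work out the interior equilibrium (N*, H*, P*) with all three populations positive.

From dP/dt = 0: 0.00874H* = 0.126, so H* = 14.4.
From dN/dt = 0: 0.339(1 - N*/1120) = 0.0184·14.4, giving N* = 1120·(1 - 0.782) = 244.
From dH/dt = 0: 0.00723·244 - 0.144 = 0.0435P*, so P* = 1.62/0.0435 = 37.2.

N* ≈ 244, H* ≈ 14.4, P* ≈ 37.2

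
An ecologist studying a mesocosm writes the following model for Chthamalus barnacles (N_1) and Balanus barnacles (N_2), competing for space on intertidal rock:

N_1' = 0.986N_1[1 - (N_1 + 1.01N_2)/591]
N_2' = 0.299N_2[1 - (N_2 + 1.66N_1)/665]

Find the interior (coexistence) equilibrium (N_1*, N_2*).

N_1* ≈ 119, N_2* ≈ 467

Setting both brackets to zero gives the nullclines N_1 + 1.01N_2 = 591 and 1.66N_1 + N_2 = 665.
Substituting N_2 = 665 - 1.66N_1 into the first: N_1(1 - 1.01·1.66) = 591 - 1.01·665.
So N_1* = -80.6/-0.677 = 119, and then N_2* = 665 - 1.66·119 = 467.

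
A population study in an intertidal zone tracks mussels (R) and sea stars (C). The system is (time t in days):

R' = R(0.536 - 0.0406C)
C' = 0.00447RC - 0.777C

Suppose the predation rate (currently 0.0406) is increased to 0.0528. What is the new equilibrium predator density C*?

At the interior fixed point, setting dR/dt = 0 with R > 0 fixes C* = (prey growth rate)/(RC coefficient) — independent of the other coefficients.
With the change, C* = 0.536/0.0528 = 10.2; it falls from 13.2.

C* ≈ 10.2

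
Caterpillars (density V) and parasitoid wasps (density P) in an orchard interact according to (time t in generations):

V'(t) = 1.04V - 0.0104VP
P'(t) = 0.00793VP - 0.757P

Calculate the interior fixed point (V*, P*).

Set dP/dt = 0 with P > 0: 0.00793V - 0.757 = 0, so V* = 0.757/0.00793 = 95.5.
Set dV/dt = 0 with V > 0: 1.04 - 0.0104P = 0, so P* = 1.04/0.0104 = 100.

V* ≈ 95.5, P* ≈ 100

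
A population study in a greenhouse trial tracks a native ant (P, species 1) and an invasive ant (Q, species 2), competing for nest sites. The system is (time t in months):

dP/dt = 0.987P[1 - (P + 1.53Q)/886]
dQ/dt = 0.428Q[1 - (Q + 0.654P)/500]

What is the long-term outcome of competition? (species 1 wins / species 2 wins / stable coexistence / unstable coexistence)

species 1 excludes species 2

Compare the nullcline intercepts: K1/α12 = 886/1.53 = 579 > K2 = 500; K2/α21 = 500/0.654 = 765 < K1 = 886.
Since the inequalities point opposite ways, species 1 can invade but species 2 cannot.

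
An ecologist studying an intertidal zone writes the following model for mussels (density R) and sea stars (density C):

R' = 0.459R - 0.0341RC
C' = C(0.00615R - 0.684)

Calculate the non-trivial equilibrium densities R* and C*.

R* ≈ 111, C* ≈ 13.5

Set dC/dt = 0 with C > 0: 0.00615R - 0.684 = 0, so R* = 0.684/0.00615 = 111.
Set dR/dt = 0 with R > 0: 0.459 - 0.0341C = 0, so C* = 0.459/0.0341 = 13.5.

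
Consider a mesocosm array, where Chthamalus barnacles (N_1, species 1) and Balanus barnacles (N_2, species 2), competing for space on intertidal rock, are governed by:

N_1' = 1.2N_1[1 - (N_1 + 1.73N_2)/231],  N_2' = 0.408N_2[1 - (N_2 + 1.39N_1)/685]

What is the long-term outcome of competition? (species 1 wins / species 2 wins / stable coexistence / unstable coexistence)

Compare the nullcline intercepts: K1/α12 = 231/1.73 = 134 < K2 = 685; K2/α21 = 685/1.39 = 493 > K1 = 231.
Since the inequalities point opposite ways, species 2 can invade but species 1 cannot.

species 2 excludes species 1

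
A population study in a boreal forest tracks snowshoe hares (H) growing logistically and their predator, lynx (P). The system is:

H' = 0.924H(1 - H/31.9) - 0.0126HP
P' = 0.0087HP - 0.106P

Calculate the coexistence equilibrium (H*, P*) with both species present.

H* ≈ 12.2, P* ≈ 45.3

From dP/dt = 0 with P > 0: 0.0087H* = 0.106, so H* = 12.2.
Substitute into dH/dt = 0: 0.924(1 - 12.2/31.9) = 0.0126P*.
The bracket is 0.618, giving P* = 0.571/0.0126 = 45.3.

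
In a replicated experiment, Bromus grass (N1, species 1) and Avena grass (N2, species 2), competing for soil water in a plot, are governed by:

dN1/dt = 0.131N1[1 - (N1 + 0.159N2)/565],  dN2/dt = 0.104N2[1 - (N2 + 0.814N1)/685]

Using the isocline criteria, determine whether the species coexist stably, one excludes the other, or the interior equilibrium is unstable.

Compare the nullcline intercepts: K1/α12 = 565/0.159 = 3550 > K2 = 685; K2/α21 = 685/0.814 = 842 > K1 = 565.
Since both inequalities hold, each species can invade when rare, so the interior equilibrium is stable.

stable coexistence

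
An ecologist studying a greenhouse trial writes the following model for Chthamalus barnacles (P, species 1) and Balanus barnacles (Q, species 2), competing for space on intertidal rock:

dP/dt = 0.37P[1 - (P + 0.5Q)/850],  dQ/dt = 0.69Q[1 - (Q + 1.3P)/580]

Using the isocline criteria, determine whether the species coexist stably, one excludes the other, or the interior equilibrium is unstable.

Compare the nullcline intercepts: K1/α12 = 850/0.5 = 1700 > K2 = 580; K2/α21 = 580/1.3 = 446 < K1 = 850.
Since the inequalities point opposite ways, species 1 can invade but species 2 cannot.

species 1 excludes species 2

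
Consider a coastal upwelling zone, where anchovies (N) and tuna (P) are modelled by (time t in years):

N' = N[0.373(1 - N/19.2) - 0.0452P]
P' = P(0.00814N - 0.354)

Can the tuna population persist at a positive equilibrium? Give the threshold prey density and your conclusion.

Threshold N = 43.5; K < 43.5, so no, the predator goes extinct.

The predator equation gives dP/dt > 0 only when N > 0.354/0.00814 = 43.5.
Without the predator, N → K = 19.2. Since 19.2 < 43.5, the predator cannot invade.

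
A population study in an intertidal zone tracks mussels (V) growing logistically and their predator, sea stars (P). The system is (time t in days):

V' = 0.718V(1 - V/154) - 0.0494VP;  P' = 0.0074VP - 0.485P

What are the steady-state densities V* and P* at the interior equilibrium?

From dP/dt = 0 with P > 0: 0.0074V* = 0.485, so V* = 65.5.
Substitute into dV/dt = 0: 0.718(1 - 65.5/154) = 0.0494P*.
The bracket is 0.574, giving P* = 0.412/0.0494 = 8.35.

V* ≈ 65.5, P* ≈ 8.35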